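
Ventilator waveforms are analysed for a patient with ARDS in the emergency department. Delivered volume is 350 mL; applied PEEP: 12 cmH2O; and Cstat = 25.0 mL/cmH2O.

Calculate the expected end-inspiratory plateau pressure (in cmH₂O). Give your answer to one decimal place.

26.0

Pplat = PEEP + Vt / Cstat = 12 + 350 / 25.0 = 12 + 14.0 = 26.0 cmH2O.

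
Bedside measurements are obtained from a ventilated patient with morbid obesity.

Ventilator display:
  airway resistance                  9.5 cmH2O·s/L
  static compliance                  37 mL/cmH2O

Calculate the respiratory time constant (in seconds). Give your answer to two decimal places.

0.35

τ = R × C = 9.5 × 37 mL/cmH2O = 9.5 × 0.037 L/cmH2O = 0.3515 s.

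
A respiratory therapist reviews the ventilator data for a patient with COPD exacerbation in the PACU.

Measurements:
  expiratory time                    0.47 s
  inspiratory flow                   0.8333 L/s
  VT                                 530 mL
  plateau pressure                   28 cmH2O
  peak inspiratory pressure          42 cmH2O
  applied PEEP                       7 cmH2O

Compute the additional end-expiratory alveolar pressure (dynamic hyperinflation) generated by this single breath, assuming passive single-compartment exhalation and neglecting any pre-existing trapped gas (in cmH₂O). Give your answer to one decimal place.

6.9

R = (PIP − Pplat)/V̇ = (42 − 28) / 0.8333 = 14.0/0.8333 = 16.801 cmH2O·s/L.
C = Vt/(Pplat − PEEP) = 530.0 / (28 − 7) = 530.0/21.0 = 25.238 mL/cmH2O.
τ = R × C = 16.801 × 0.02524 L/cmH2O = 0.4241 s.
Fraction remaining = e^(−Te/τ) = e^(−0.47/0.4241) = 0.3301; trapped volume = 530.0 × 0.3301 = 174.95 mL.
Additional alveolar pressure from trapping ≈ V_trapped / C = 174.95 / 25.238 = 6.932 cmH2O.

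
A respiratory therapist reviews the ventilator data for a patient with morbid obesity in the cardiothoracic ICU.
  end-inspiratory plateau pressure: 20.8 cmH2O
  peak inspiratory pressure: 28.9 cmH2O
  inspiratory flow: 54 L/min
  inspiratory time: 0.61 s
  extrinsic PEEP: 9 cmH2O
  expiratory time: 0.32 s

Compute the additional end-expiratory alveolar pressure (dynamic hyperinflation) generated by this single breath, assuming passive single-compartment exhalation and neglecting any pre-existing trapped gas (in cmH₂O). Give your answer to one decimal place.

Flow: 54 L/min ÷ 60 = 0.9 L/s.
Vt = flow × Ti = 0.9 L/s × 0.61 s × 1000 mL/L = 549.0 mL.
R = (PIP − Pplat)/V̇ = (28.9 − 20.8) / 0.9 = 8.1/0.9 = 9.0 cmH2O·s/L.
C = Vt/(Pplat − PEEP) = 549.0 / (20.8 − 9) = 549.0/11.8 = 46.525 mL/cmH2O.
τ = R × C = 9.0 × 0.04653 L/cmH2O = 0.4188 s.
Fraction remaining = e^(−Te/τ) = e^(−0.32/0.4188) = 0.4658; trapped volume = 549.0 × 0.4658 = 255.72 mL.
Additional alveolar pressure from trapping ≈ V_trapped / C = 255.72 / 46.525 = 5.496 cmH2O.

5.5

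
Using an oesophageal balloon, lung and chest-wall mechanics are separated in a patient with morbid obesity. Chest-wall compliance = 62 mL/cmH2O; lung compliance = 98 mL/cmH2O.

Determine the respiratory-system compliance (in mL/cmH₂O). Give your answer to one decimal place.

38.0

Lung and chest wall are elastances in series: 1/Crs = 1/CL + 1/Ccw.
1/Crs = 1/98 + 1/62 = 0.02633.
Crs = 37.979 mL/cmH2O.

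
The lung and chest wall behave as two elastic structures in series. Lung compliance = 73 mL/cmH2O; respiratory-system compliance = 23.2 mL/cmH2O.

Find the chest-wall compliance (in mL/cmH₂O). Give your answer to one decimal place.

1/Ccw = 1/Crs − 1/CL.
1/Ccw = 1/23.2 − 1/73 = 0.0294.
Ccw = 34.014 mL/cmH2O.

34.0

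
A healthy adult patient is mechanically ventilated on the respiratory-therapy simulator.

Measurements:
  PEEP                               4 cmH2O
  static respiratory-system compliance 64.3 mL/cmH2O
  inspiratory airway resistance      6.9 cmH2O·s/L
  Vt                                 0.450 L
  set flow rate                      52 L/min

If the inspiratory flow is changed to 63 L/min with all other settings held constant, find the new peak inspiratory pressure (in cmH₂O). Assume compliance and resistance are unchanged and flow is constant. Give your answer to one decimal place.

Flow: 52 L/min ÷ 60 = 0.8667 L/s.
New flow: 63 L/min ÷ 60 = 1.05 L/s.
PIP = Vt/C + R·V̇ + PEEP (constant-flow equation of motion).
Only the resistive term changes: ΔPIP = R × ΔV̇ = 6.9 × (1.05 − 0.8667) = 6.9 × 0.1833 = 1.265 cmH2O.
Original PIP = 450/64.3 + 6.9×0.8667 + 4 = 16.979 cmH2O; new PIP = 16.979 + (1.265) = 18.244 cmH2O.

18.2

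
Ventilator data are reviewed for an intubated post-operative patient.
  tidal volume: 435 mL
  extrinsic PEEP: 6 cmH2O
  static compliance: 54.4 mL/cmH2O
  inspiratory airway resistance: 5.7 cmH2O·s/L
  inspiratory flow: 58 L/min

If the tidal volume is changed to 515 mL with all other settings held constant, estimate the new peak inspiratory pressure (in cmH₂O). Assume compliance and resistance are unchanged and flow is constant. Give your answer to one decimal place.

21.0

Flow: 58 L/min ÷ 60 = 0.9667 L/s.
PIP = Vt/C + R·V̇ + PEEP (constant-flow equation of motion).
Only the elastic term changes: ΔPIP = ΔVt / C = (515 − 435) / 54.4 = 1.471 cmH2O.
Original PIP = 435/54.4 + 5.7×0.9667 + 6 = 19.507 cmH2O; new PIP = 19.507 + (1.471) = 20.978 cmH2O.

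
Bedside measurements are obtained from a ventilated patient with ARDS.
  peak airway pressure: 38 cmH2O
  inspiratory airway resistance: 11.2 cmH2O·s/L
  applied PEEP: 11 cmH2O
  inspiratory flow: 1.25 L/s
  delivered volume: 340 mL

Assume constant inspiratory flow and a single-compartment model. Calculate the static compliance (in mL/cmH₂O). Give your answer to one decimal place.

26.2

Equation of motion (constant flow): PIP = Vt/C + R·V̇ + PEEP.
Vt/C = PIP − R·V̇ − PEEP = 38 − 11.2×1.25 − 11 = 38 − 14.0 − 11 = 13.0 cmH2O.
C = Vt / 13.0 = 340 / 13.0 = 26.154 mL/cmH2O.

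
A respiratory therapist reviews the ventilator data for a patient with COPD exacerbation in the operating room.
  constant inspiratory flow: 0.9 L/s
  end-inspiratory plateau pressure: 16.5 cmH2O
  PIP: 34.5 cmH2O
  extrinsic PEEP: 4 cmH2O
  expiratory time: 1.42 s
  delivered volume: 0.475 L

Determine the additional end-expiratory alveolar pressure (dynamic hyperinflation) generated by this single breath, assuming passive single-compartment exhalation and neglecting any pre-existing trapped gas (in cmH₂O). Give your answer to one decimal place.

R = (PIP − Pplat)/V̇ = (34.5 − 16.5) / 0.9 = 18.0/0.9 = 20.0 cmH2O·s/L.
C = Vt/(Pplat − PEEP) = 475.0 / (16.5 − 4) = 475.0/12.5 = 38.0 mL/cmH2O.
τ = R × C = 20.0 × 0.038 L/cmH2O = 0.76 s.
Fraction remaining = e^(−Te/τ) = e^(−1.42/0.76) = 0.1544; trapped volume = 475.0 × 0.1544 = 73.34 mL.
Additional alveolar pressure from trapping ≈ V_trapped / C = 73.34 / 38.0 = 1.93 cmH2O.

1.9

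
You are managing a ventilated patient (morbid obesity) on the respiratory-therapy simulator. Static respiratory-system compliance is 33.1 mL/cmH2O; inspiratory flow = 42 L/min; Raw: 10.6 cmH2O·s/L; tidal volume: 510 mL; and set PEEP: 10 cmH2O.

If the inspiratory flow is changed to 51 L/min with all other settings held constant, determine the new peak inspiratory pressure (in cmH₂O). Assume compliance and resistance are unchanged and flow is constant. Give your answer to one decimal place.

Flow: 42 L/min ÷ 60 = 0.7 L/s.
New flow: 51 L/min ÷ 60 = 0.85 L/s.
PIP = Vt/C + R·V̇ + PEEP (constant-flow equation of motion).
Only the resistive term changes: ΔPIP = R × ΔV̇ = 10.6 × (0.85 − 0.7) = 10.6 × 0.15 = 1.59 cmH2O.
Original PIP = 510/33.1 + 10.6×0.7 + 10 = 32.828 cmH2O; new PIP = 32.828 + (1.59) = 34.418 cmH2O.

34.4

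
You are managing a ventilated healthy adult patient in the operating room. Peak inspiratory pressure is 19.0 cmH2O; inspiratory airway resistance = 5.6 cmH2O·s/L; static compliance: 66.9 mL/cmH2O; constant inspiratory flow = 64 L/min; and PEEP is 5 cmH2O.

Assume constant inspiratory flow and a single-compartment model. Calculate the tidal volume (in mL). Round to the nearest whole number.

537

Flow: 64 L/min ÷ 60 = 1.0667 L/s.
Equation of motion (constant flow): PIP = Vt/C + R·V̇ + PEEP.
Vt/C = PIP − R·V̇ − PEEP = 19.0 − 5.974 − 5 = 8.026 cmH2O.
Vt = C × 8.026 = 66.9 × 8.026 = 536.94 mL.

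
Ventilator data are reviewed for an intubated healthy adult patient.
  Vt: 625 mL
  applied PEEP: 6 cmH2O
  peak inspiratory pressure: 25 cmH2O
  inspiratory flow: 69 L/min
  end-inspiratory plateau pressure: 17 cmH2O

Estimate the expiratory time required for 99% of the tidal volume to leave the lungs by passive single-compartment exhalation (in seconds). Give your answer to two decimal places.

1.82

Flow: 69 L/min ÷ 60 = 1.15 L/s.
R = (PIP − Pplat)/V̇ = (25 − 17) / 1.15 = 8.0/1.15 = 6.957 cmH2O·s/L.
C = Vt/(Pplat − PEEP) = 625.0 / (17 − 6) = 625.0/11.0 = 56.818 mL/cmH2O.
τ = R × C = 6.957 × 0.05682 L/cmH2O = 0.3953 s.
t = −τ·ln(1 − 0.99) = −0.3953·ln(0.01) = 1.82 s.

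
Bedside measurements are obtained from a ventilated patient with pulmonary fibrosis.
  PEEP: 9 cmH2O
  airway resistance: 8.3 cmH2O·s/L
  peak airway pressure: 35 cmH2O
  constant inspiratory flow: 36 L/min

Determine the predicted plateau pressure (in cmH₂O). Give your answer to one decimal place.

30.0

Flow: 36 L/min ÷ 60 = 0.6 L/s.
Pplat = PIP − Raw × flow = 35 − 8.3 × 0.6 = 35 − 4.98 = 30.02 cmH2O.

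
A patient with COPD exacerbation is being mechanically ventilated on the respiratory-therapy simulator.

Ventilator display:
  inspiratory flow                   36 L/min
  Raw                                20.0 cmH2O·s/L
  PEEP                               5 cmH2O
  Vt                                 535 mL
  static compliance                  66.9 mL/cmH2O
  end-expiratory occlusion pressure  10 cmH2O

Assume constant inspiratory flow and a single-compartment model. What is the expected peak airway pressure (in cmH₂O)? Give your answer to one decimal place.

30.0

Flow: 36 L/min ÷ 60 = 0.6 L/s.
Total PEEP = 10 cmH2O (set 5 + intrinsic 5); this is the baseline alveolar pressure.
Equation of motion (constant flow): PIP = Vt/C + R·V̇ + PEEP.
PIP = 535/66.9 + 20.0×0.6 + 10 = 7.997 + 12.0 + 10 = 29.997 cmH2O.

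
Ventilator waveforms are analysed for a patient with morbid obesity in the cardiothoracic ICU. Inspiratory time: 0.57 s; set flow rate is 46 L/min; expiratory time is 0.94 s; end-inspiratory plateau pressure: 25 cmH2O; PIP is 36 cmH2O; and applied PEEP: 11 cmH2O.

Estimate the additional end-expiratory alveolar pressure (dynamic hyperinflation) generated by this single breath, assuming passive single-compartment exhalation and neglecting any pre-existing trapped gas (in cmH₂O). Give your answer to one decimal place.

1.7

Flow: 46 L/min ÷ 60 = 0.7667 L/s.
Vt = flow × Ti = 0.7667 L/s × 0.57 s × 1000 mL/L = 437.02 mL.
R = (PIP − Pplat)/V̇ = (36 − 25) / 0.7667 = 11.0/0.7667 = 14.347 cmH2O·s/L.
C = Vt/(Pplat − PEEP) = 437.02 / (25 − 11) = 437.02/14.0 = 31.216 mL/cmH2O.
τ = R × C = 14.347 × 0.03122 L/cmH2O = 0.4479 s.
Fraction remaining = e^(−Te/τ) = e^(−0.94/0.4479) = 0.1226; trapped volume = 437.02 × 0.1226 = 53.579 mL.
Additional alveolar pressure from trapping ≈ V_trapped / C = 53.579 / 31.216 = 1.716 cmH2O.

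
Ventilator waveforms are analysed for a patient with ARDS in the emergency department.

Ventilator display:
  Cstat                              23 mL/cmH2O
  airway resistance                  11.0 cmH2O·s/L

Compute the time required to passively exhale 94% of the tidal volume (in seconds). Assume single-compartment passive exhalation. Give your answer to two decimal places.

0.71

τ = R × C = 11.0 × 23 mL/cmH2O = 11.0 × 0.023 L/cmH2O = 0.253 s.
Exhaled fraction f = 1 − e^(−t/τ) → t = −τ·ln(1 − f) = −0.253·ln(0.06) = 0.7118 s.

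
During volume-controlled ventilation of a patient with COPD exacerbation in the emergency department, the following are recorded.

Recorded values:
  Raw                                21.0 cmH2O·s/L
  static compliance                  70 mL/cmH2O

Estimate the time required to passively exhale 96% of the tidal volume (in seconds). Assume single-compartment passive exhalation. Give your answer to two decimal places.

τ = R × C = 21.0 × 70 mL/cmH2O = 21.0 × 0.070 L/cmH2O = 1.47 s.
Exhaled fraction f = 1 − e^(−t/τ) → t = −τ·ln(1 − f) = −1.47·ln(0.04) = 4.732 s.

4.73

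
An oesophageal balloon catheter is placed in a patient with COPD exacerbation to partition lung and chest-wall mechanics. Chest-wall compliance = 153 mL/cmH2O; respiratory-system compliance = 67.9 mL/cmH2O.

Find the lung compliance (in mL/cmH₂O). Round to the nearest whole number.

1/CL = 1/Crs − 1/Ccw.
1/CL = 1/67.9 − 1/153 = 0.008192.
CL = 122.07 mL/cmH2O.

122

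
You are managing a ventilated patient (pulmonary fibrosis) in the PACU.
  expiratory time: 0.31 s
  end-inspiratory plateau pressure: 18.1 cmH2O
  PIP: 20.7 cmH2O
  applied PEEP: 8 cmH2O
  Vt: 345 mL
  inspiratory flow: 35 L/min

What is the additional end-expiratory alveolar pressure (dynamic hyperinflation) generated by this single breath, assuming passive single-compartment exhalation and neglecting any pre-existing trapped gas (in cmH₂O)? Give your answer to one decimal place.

1.3

Flow: 35 L/min ÷ 60 = 0.5833 L/s.
R = (PIP − Pplat)/V̇ = (20.7 − 18.1) / 0.5833 = 2.6/0.5833 = 4.457 cmH2O·s/L.
C = Vt/(Pplat − PEEP) = 345.0 / (18.1 − 8) = 345.0/10.1 = 34.158 mL/cmH2O.
τ = R × C = 4.457 × 0.03416 L/cmH2O = 0.1523 s.
Fraction remaining = e^(−Te/τ) = e^(−0.31/0.1523) = 0.1306; trapped volume = 345.0 × 0.1306 = 45.057 mL.
Additional alveolar pressure from trapping ≈ V_trapped / C = 45.057 / 34.158 = 1.319 cmH2O.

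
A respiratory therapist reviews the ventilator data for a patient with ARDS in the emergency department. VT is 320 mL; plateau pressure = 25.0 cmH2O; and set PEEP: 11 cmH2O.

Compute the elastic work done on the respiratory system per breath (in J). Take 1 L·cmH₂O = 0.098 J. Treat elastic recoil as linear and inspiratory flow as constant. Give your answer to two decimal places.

0.22

Elastic work ≈ ½ × (Pplat − PEEP) × Vt = 0.5 × (25.0 − 11) × 0.320 L = 0.5 × 14.0 × 0.320 = 2.24 L·cmH2O.
× 0.098 J/(L·cmH2O) → 0.2195 J.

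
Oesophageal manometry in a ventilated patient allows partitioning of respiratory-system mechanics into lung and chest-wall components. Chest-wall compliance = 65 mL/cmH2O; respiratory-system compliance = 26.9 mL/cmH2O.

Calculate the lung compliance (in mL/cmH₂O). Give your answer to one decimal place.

45.9

1/CL = 1/Crs − 1/Ccw.
1/CL = 1/26.9 − 1/65 = 0.02179.
CL = 45.893 mL/cmH2O.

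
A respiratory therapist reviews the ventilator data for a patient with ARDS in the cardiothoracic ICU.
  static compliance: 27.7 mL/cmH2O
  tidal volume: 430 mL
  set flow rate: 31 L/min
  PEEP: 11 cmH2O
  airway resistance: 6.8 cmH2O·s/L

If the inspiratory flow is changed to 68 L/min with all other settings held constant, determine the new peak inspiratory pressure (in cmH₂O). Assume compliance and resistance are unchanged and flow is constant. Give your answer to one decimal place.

Flow: 31 L/min ÷ 60 = 0.5167 L/s.
New flow: 68 L/min ÷ 60 = 1.1333 L/s.
PIP = Vt/C + R·V̇ + PEEP (constant-flow equation of motion).
Only the resistive term changes: ΔPIP = R × ΔV̇ = 6.8 × (1.1333 − 0.5167) = 6.8 × 0.6166 = 4.193 cmH2O.
Original PIP = 430/27.7 + 6.8×0.5167 + 11 = 30.037 cmH2O; new PIP = 30.037 + (4.193) = 34.23 cmH2O.

34.2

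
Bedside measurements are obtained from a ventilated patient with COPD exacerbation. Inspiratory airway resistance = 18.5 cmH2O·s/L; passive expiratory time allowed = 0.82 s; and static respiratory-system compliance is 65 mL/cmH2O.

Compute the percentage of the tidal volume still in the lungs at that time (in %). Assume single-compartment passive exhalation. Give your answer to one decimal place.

50.6

τ = R × C = 18.5 × 65 mL/cmH2O = 18.5 × 0.065 L/cmH2O = 1.203 s.
Passive exhalation: V(t)/V₀ = e^(−t/τ) = e^(−0.82/1.203) = 0.5058.
Fraction remaining = 0.5058 → 50.58%.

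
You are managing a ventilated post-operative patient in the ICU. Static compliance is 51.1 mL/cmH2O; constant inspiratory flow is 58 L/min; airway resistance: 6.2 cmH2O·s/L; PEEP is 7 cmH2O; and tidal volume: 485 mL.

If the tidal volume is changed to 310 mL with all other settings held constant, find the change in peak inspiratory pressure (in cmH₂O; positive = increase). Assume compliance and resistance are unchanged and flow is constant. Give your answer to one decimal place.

PIP = Vt/C + R·V̇ + PEEP (constant-flow equation of motion).
Only the elastic term changes: ΔPIP = ΔVt / C = (310 − 485) / 51.1 = -3.425 cmH2O.

-3.4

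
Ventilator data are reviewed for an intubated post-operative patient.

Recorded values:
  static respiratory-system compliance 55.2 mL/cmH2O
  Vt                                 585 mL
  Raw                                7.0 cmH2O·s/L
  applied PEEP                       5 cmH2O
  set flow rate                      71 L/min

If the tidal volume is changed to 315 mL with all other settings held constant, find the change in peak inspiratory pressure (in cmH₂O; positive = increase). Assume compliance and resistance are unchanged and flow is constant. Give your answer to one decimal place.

PIP = Vt/C + R·V̇ + PEEP (constant-flow equation of motion).
Only the elastic term changes: ΔPIP = ΔVt / C = (315 − 585) / 55.2 = -4.891 cmH2O.

-4.9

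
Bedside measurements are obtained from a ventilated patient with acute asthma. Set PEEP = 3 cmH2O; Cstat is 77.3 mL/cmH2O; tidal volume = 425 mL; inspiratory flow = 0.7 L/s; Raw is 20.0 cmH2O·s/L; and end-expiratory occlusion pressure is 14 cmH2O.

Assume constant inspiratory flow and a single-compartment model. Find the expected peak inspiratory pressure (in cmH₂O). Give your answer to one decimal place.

33.5

Total PEEP = 14 cmH2O (set 3 + intrinsic 11); this is the baseline alveolar pressure.
Equation of motion (constant flow): PIP = Vt/C + R·V̇ + PEEP.
PIP = 425/77.3 + 20.0×0.7 + 14 = 5.498 + 14.0 + 14 = 33.498 cmH2O.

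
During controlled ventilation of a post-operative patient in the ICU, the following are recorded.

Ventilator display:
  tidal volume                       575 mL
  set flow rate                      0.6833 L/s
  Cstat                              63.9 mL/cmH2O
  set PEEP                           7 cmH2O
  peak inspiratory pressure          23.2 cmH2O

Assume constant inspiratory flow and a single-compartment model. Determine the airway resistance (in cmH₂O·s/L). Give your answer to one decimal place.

Equation of motion (constant flow): PIP = Vt/C + R·V̇ + PEEP.
R·V̇ = PIP − Vt/C − PEEP = 23.2 − 575/63.9 − 7 = 23.2 − 8.998 − 7 = 7.202 cmH2O.
R = 7.202 / 0.6833 = 10.54 cmH2O·s/L.

10.5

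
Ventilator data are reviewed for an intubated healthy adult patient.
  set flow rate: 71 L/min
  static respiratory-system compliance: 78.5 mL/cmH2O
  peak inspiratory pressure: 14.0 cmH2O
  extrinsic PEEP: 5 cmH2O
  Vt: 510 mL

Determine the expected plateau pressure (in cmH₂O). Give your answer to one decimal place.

11.5

Pplat = PEEP + Vt / Cstat = 5 + 510 / 78.5 = 5 + 6.497 = 11.497 cmH2O.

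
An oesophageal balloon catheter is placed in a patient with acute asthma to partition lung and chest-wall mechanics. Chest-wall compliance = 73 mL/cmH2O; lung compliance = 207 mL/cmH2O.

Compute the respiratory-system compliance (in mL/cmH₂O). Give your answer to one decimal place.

Lung and chest wall are elastances in series: 1/Crs = 1/CL + 1/Ccw.
1/Crs = 1/207 + 1/73 = 0.01853.
Crs = 53.967 mL/cmH2O.

54.0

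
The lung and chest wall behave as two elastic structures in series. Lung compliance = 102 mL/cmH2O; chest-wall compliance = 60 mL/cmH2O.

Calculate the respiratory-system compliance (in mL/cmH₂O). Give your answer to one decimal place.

Lung and chest wall are elastances in series: 1/Crs = 1/CL + 1/Ccw.
1/Crs = 1/102 + 1/60 = 0.02647.
Crs = 37.779 mL/cmH2O.

37.8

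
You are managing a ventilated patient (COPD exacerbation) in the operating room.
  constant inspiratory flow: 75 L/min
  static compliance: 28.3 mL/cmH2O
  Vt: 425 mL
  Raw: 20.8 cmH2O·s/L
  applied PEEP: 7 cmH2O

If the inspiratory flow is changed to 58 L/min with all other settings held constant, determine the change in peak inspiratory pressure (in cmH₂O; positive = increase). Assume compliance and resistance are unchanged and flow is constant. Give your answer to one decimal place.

Flow: 75 L/min ÷ 60 = 1.25 L/s.
New flow: 58 L/min ÷ 60 = 0.9667 L/s.
PIP = Vt/C + R·V̇ + PEEP (constant-flow equation of motion).
Only the resistive term changes: ΔPIP = R × ΔV̇ = 20.8 × (0.9667 − 1.25) = 20.8 × -0.2833 = -5.893 cmH2O.

-5.9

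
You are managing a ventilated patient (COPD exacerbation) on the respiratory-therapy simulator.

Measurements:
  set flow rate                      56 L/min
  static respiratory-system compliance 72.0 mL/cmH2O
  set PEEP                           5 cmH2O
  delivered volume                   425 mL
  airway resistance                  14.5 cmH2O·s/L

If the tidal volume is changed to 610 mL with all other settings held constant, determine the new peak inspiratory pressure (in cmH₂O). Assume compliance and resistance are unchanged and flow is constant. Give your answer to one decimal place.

27.0

Flow: 56 L/min ÷ 60 = 0.9333 L/s.
PIP = Vt/C + R·V̇ + PEEP (constant-flow equation of motion).
Only the elastic term changes: ΔPIP = ΔVt / C = (610 − 425) / 72.0 = 2.569 cmH2O.
Original PIP = 425/72.0 + 14.5×0.9333 + 5 = 24.436 cmH2O; new PIP = 24.436 + (2.569) = 27.005 cmH2O.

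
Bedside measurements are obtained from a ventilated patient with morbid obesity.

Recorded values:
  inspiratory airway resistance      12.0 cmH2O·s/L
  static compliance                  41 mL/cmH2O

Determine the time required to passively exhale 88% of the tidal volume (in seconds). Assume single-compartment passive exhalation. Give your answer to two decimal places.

1.04

τ = R × C = 12.0 × 41 mL/cmH2O = 12.0 × 0.041 L/cmH2O = 0.492 s.
Exhaled fraction f = 1 − e^(−t/τ) → t = −τ·ln(1 − f) = −0.492·ln(0.12) = 1.043 s.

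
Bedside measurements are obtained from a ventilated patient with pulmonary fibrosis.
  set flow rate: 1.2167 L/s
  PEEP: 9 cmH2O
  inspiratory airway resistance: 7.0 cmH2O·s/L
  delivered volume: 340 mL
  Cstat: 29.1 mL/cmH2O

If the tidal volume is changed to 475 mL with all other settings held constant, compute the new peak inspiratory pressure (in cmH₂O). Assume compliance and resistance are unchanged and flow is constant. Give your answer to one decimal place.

PIP = Vt/C + R·V̇ + PEEP (constant-flow equation of motion).
Only the elastic term changes: ΔPIP = ΔVt / C = (475 − 340) / 29.1 = 4.639 cmH2O.
Original PIP = 340/29.1 + 7.0×1.2167 + 9 = 29.201 cmH2O; new PIP = 29.201 + (4.639) = 33.84 cmH2O.

33.8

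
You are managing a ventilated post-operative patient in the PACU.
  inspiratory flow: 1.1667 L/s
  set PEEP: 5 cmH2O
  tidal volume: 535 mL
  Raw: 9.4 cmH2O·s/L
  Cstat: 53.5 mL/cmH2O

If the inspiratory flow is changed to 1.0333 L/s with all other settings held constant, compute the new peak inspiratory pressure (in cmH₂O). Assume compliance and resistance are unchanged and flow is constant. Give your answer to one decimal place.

24.7

PIP = Vt/C + R·V̇ + PEEP (constant-flow equation of motion).
Only the resistive term changes: ΔPIP = R × ΔV̇ = 9.4 × (1.0333 − 1.1667) = 9.4 × -0.1334 = -1.254 cmH2O.
Original PIP = 535/53.5 + 9.4×1.1667 + 5 = 25.967 cmH2O; new PIP = 25.967 + (-1.254) = 24.713 cmH2O.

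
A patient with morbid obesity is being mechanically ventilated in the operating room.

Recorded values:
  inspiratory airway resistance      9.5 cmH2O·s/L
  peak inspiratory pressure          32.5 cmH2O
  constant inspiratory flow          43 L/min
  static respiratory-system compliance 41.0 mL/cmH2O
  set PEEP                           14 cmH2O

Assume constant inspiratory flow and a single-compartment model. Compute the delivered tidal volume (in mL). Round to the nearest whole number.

479

Flow: 43 L/min ÷ 60 = 0.7167 L/s.
Equation of motion (constant flow): PIP = Vt/C + R·V̇ + PEEP.
Vt/C = PIP − R·V̇ − PEEP = 32.5 − 6.809 − 14 = 11.691 cmH2O.
Vt = C × 11.691 = 41.0 × 11.691 = 479.33 mL.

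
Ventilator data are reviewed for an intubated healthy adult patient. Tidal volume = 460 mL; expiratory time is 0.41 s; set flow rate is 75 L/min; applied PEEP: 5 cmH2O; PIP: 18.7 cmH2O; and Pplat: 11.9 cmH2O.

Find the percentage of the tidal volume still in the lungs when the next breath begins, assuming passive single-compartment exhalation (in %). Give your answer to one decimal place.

Flow: 75 L/min ÷ 60 = 1.25 L/s.
R = (PIP − Pplat)/V̇ = (18.7 − 11.9) / 1.25 = 6.8/1.25 = 5.44 cmH2O·s/L.
C = Vt/(Pplat − PEEP) = 460.0 / (11.9 − 5) = 460.0/6.9 = 66.667 mL/cmH2O.
τ = R × C = 5.44 × 0.06667 L/cmH2O = 0.3627 s.
Fraction remaining at end-expiration = e^(−Te/τ) = e^(−0.41/0.3627) = 0.3229 → 32.29%.

32.3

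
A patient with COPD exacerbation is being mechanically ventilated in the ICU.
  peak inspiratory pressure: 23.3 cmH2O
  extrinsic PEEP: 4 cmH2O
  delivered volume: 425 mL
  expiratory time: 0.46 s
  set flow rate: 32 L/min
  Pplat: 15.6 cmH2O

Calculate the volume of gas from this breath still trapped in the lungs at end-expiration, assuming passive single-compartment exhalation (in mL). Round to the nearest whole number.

Flow: 32 L/min ÷ 60 = 0.5333 L/s.
R = (PIP − Pplat)/V̇ = (23.3 − 15.6) / 0.5333 = 7.7/0.5333 = 14.438 cmH2O·s/L.
C = Vt/(Pplat − PEEP) = 425.0 / (15.6 − 4) = 425.0/11.6 = 36.638 mL/cmH2O.
τ = R × C = 14.438 × 0.03664 L/cmH2O = 0.529 s.
Fraction remaining = e^(−Te/τ) = e^(−0.46/0.529) = 0.4191.
Trapped volume = 425.0 × 0.4191 = 178.12 mL.

178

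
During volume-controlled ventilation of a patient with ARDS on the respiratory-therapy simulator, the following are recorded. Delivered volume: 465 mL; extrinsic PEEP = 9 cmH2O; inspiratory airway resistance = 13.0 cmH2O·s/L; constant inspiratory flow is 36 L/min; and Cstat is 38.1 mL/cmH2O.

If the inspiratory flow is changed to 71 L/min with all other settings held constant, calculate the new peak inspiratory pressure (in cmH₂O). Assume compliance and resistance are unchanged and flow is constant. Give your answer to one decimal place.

36.6

Flow: 36 L/min ÷ 60 = 0.6 L/s.
New flow: 71 L/min ÷ 60 = 1.1833 L/s.
PIP = Vt/C + R·V̇ + PEEP (constant-flow equation of motion).
Only the resistive term changes: ΔPIP = R × ΔV̇ = 13.0 × (1.1833 − 0.6) = 13.0 × 0.5833 = 7.583 cmH2O.
Original PIP = 465/38.1 + 13.0×0.6 + 9 = 29.005 cmH2O; new PIP = 29.005 + (7.583) = 36.588 cmH2O.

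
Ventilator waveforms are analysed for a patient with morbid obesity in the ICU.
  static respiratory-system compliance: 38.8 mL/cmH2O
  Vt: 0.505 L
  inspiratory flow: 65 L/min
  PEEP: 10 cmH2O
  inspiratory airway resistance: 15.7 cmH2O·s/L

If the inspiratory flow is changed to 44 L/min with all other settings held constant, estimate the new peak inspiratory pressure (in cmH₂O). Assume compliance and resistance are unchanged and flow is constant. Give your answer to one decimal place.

Flow: 65 L/min ÷ 60 = 1.0833 L/s.
New flow: 44 L/min ÷ 60 = 0.7333 L/s.
PIP = Vt/C + R·V̇ + PEEP (constant-flow equation of motion).
Only the resistive term changes: ΔPIP = R × ΔV̇ = 15.7 × (0.7333 − 1.0833) = 15.7 × -0.35 = -5.495 cmH2O.
Original PIP = 505/38.8 + 15.7×1.0833 + 10 = 40.023 cmH2O; new PIP = 40.023 + (-5.495) = 34.528 cmH2O.

34.5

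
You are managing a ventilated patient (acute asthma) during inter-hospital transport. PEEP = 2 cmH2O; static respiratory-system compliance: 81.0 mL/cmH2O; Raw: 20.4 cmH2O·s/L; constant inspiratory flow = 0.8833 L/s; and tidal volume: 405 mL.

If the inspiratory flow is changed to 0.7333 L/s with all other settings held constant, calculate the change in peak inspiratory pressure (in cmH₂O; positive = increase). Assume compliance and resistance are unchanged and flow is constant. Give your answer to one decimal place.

-3.1

PIP = Vt/C + R·V̇ + PEEP (constant-flow equation of motion).
Only the resistive term changes: ΔPIP = R × ΔV̇ = 20.4 × (0.7333 − 0.8833) = 20.4 × -0.15 = -3.06 cmH2O.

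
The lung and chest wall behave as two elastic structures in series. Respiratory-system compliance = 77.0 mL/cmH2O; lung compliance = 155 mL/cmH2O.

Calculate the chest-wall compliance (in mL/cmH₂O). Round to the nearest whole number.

1/Ccw = 1/Crs − 1/CL.
1/Ccw = 1/77.0 − 1/155 = 0.006535.
Ccw = 153.02 mL/cmH2O.

153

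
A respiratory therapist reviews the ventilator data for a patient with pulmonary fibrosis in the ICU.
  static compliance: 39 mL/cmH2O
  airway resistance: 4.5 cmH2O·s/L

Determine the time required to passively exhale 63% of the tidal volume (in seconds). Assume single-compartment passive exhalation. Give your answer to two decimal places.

τ = R × C = 4.5 × 39 mL/cmH2O = 4.5 × 0.039 L/cmH2O = 0.1755 s.
Exhaled fraction f = 1 − e^(−t/τ) → t = −τ·ln(1 − f) = −0.1755·ln(0.37) = 0.1745 s.

0.17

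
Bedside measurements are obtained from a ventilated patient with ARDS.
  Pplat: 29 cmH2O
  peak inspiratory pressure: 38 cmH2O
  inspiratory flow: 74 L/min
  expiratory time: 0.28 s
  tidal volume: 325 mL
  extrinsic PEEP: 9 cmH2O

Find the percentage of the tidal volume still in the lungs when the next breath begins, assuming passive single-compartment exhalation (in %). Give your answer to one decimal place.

9.4

Flow: 74 L/min ÷ 60 = 1.2333 L/s.
R = (PIP − Pplat)/V̇ = (38 − 29) / 1.2333 = 9.0/1.2333 = 7.297 cmH2O·s/L.
C = Vt/(Pplat − PEEP) = 325.0 / (29 − 9) = 325.0/20.0 = 16.25 mL/cmH2O.
τ = R × C = 7.297 × 0.01625 L/cmH2O = 0.1186 s.
Fraction remaining at end-expiration = e^(−Te/τ) = e^(−0.28/0.1186) = 0.09434 → 9.434%.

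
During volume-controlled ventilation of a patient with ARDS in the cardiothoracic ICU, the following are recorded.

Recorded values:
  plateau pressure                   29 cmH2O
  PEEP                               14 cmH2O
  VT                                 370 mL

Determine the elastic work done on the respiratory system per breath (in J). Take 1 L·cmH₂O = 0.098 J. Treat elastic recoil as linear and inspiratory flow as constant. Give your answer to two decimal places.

0.27

Elastic work ≈ ½ × (Pplat − PEEP) × Vt = 0.5 × (29 − 14) × 0.370 L = 0.5 × 15.0 × 0.370 = 2.775 L·cmH2O.
× 0.098 J/(L·cmH2O) → 0.272 J.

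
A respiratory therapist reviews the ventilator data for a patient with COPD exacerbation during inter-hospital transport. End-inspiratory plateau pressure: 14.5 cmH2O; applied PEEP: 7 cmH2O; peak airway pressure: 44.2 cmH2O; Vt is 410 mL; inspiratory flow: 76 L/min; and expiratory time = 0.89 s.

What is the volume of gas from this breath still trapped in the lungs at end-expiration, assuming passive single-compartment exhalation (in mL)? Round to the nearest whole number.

205

Flow: 76 L/min ÷ 60 = 1.2667 L/s.
R = (PIP − Pplat)/V̇ = (44.2 − 14.5) / 1.2667 = 29.7/1.2667 = 23.447 cmH2O·s/L.
C = Vt/(Pplat − PEEP) = 410.0 / (14.5 − 7) = 410.0/7.5 = 54.667 mL/cmH2O.
τ = R × C = 23.447 × 0.05467 L/cmH2O = 1.282 s.
Fraction remaining = e^(−Te/τ) = e^(−0.89/1.282) = 0.4995.
Trapped volume = 410.0 × 0.4995 = 204.8 mL.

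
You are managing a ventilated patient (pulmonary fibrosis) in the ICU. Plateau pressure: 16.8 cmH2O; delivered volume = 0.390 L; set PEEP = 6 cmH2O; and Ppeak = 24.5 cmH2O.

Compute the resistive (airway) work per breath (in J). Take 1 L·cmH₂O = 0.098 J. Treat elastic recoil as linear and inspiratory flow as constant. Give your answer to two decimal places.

With constant inspiratory flow the resistive pressure is constant at PIP − Pplat = 24.5 − 16.8 = 7.7 cmH2O, so resistive work = 7.7 × 0.390 = 3.003 L·cmH2O.
× 0.098 J/(L·cmH2O) → 0.2943 J.

0.29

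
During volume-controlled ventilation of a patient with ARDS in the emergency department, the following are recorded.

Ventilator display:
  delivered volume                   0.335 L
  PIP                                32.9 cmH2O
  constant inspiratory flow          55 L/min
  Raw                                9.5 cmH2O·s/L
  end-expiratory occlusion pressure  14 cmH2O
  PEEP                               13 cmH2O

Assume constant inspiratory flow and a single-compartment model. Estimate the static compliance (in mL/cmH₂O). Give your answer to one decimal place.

Flow: 55 L/min ÷ 60 = 0.9167 L/s.
Total PEEP = 14 cmH2O (set 13 + intrinsic 1); this is the baseline alveolar pressure.
Equation of motion (constant flow): PIP = Vt/C + R·V̇ + PEEP.
Vt/C = PIP − R·V̇ − PEEP = 32.9 − 9.5×0.9167 − 14 = 32.9 − 8.709 − 14 = 10.191 cmH2O.
C = Vt / 10.191 = 335 / 10.191 = 32.872 mL/cmH2O.

32.9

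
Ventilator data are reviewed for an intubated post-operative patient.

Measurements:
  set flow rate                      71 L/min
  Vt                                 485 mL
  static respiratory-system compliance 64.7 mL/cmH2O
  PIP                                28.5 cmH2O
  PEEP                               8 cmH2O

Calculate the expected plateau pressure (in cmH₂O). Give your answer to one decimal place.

Pplat = PEEP + Vt / Cstat = 8 + 485 / 64.7 = 8 + 7.496 = 15.496 cmH2O.

15.5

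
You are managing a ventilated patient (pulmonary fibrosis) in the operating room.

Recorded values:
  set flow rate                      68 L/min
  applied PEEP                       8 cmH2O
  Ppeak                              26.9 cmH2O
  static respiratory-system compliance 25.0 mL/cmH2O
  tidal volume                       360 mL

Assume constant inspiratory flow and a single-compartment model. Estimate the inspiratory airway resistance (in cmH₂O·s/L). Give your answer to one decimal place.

Flow: 68 L/min ÷ 60 = 1.1333 L/s.
Equation of motion (constant flow): PIP = Vt/C + R·V̇ + PEEP.
R·V̇ = PIP − Vt/C − PEEP = 26.9 − 360/25.0 − 8 = 26.9 − 14.4 − 8 = 4.5 cmH2O.
R = 4.5 / 1.1333 = 3.971 cmH2O·s/L.

4.0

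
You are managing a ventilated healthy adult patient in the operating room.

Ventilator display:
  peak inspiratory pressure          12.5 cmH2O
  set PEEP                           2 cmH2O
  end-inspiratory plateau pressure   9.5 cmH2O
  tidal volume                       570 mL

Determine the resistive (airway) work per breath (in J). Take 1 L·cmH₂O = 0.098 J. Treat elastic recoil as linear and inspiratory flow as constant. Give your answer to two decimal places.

With constant inspiratory flow the resistive pressure is constant at PIP − Pplat = 12.5 − 9.5 = 3.0 cmH2O, so resistive work = 3.0 × 0.570 = 1.71 L·cmH2O.
× 0.098 J/(L·cmH2O) → 0.1676 J.

0.17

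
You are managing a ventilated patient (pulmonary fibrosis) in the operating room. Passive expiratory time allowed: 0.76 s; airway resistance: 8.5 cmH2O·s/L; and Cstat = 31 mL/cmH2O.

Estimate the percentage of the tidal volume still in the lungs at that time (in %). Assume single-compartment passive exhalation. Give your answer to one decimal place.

τ = R × C = 8.5 × 31 mL/cmH2O = 8.5 × 0.031 L/cmH2O = 0.2635 s.
Passive exhalation: V(t)/V₀ = e^(−t/τ) = e^(−0.76/0.2635) = 0.0559.
Fraction remaining = 0.0559 → 5.59%.

5.6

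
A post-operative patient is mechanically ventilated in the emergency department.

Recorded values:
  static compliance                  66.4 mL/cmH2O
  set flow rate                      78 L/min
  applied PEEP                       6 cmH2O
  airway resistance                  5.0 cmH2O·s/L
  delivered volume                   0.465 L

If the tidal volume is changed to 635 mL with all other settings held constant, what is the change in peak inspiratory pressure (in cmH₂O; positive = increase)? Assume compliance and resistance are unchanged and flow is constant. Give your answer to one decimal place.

2.6

PIP = Vt/C + R·V̇ + PEEP (constant-flow equation of motion).
Only the elastic term changes: ΔPIP = ΔVt / C = (635 − 465) / 66.4 = 2.56 cmH2O.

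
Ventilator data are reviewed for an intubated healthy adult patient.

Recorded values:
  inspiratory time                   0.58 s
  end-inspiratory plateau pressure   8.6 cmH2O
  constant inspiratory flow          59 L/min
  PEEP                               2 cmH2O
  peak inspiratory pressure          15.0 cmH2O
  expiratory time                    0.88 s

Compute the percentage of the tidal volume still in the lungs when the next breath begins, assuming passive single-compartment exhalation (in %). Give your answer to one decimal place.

Flow: 59 L/min ÷ 60 = 0.9833 L/s.
Vt = flow × Ti = 0.9833 L/s × 0.58 s × 1000 mL/L = 570.31 mL.
R = (PIP − Pplat)/V̇ = (15.0 − 8.6) / 0.9833 = 6.4/0.9833 = 6.509 cmH2O·s/L.
C = Vt/(Pplat − PEEP) = 570.31 / (8.6 − 2) = 570.31/6.6 = 86.411 mL/cmH2O.
τ = R × C = 6.509 × 0.08641 L/cmH2O = 0.5624 s.
Fraction remaining at end-expiration = e^(−Te/τ) = e^(−0.88/0.5624) = 0.2091 → 20.91%.

20.9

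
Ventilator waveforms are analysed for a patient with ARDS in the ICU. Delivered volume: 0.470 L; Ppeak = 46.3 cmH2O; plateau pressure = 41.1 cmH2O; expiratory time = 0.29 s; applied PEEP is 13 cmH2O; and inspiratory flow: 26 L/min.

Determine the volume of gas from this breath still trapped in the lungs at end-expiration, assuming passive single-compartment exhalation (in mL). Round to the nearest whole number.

Flow: 26 L/min ÷ 60 = 0.4333 L/s.
R = (PIP − Pplat)/V̇ = (46.3 − 41.1) / 0.4333 = 5.2/0.4333 = 12.001 cmH2O·s/L.
C = Vt/(Pplat − PEEP) = 470.0 / (41.1 − 13) = 470.0/28.1 = 16.726 mL/cmH2O.
τ = R × C = 12.001 × 0.01673 L/cmH2O = 0.2008 s.
Fraction remaining = e^(−Te/τ) = e^(−0.29/0.2008) = 0.2359.
Trapped volume = 470.0 × 0.2359 = 110.87 mL.

111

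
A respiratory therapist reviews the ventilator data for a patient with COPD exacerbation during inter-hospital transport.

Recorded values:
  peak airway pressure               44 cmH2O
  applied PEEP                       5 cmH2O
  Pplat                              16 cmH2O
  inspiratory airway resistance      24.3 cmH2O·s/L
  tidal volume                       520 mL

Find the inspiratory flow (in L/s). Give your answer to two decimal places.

flow = (PIP − Pplat) / Raw = 28.0 / 24.3 = 1.152 L/s.

1.15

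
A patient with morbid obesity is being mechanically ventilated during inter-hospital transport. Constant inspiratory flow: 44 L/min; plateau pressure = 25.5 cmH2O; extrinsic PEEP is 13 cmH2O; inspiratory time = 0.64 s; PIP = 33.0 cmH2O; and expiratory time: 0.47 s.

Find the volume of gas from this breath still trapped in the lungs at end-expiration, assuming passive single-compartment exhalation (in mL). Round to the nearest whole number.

138

Flow: 44 L/min ÷ 60 = 0.7333 L/s.
Vt = flow × Ti = 0.7333 L/s × 0.64 s × 1000 mL/L = 469.31 mL.
R = (PIP − Pplat)/V̇ = (33.0 − 25.5) / 0.7333 = 7.5/0.7333 = 10.228 cmH2O·s/L.
C = Vt/(Pplat − PEEP) = 469.31 / (25.5 − 13) = 469.31/12.5 = 37.545 mL/cmH2O.
τ = R × C = 10.228 × 0.03755 L/cmH2O = 0.3841 s.
Fraction remaining = e^(−Te/τ) = e^(−0.47/0.3841) = 0.2942.
Trapped volume = 469.31 × 0.2942 = 138.07 mL.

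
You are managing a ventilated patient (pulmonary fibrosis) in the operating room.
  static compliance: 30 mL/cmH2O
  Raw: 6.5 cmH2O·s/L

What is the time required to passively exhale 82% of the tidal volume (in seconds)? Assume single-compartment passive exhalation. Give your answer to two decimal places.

τ = R × C = 6.5 × 30 mL/cmH2O = 6.5 × 0.030 L/cmH2O = 0.195 s.
Exhaled fraction f = 1 − e^(−t/τ) → t = −τ·ln(1 − f) = −0.195·ln(0.18) = 0.3344 s.

0.33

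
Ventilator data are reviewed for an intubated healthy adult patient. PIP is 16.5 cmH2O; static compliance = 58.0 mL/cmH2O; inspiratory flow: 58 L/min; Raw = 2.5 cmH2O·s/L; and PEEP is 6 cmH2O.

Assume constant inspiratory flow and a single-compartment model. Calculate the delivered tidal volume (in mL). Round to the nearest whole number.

Flow: 58 L/min ÷ 60 = 0.9667 L/s.
Equation of motion (constant flow): PIP = Vt/C + R·V̇ + PEEP.
Vt/C = PIP − R·V̇ − PEEP = 16.5 − 2.417 − 6 = 8.083 cmH2O.
Vt = C × 8.083 = 58.0 × 8.083 = 468.81 mL.

469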